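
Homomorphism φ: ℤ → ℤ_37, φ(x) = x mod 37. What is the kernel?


Kernel = preimage of identity
ker(φ) = {x ∈ ℤ : x ≡ 0 (mod 37)} = 37ℤ = {0, ±37, ±74, ...}

ker(φ) = 37ℤ


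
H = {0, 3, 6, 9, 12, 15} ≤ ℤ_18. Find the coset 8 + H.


8 + H = {8 + h (mod 18) : h ∈ H}
8+0=8, 8+3=11, 8+6=14, 8+9=17, 8+12=2, 8+15=5
8 + H = {2, 5, 8, 11, 14, 17} = 2 + H

8 + H = {2, 5, 8, 11, 14, 17}


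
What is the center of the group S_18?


Z(G) = {g ∈ G | gx = xg for all x ∈ G}
S_n is non-abelian for n ≥ 3; Z(S_18) is trivial

Z(S_18) = {e}


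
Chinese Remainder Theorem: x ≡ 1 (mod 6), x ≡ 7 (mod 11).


m₁ = 6, m₂ = 11, gcd = 1, so CRT applies. M = m₁·m₂ = 66
Let M₁ = M/m₁ = 11, M₂ = M/m₂ = 6
Find y₁ ≡ M₁⁻¹ (mod m₁): 11⁻¹ ≡ 5 (mod 6)
Find y₂ ≡ M₂⁻¹ (mod m₂): 6⁻¹ ≡ 2 (mod 11)
x = a₁·M₁·y₁ + a₂·M₂·y₂ = 1·11·5 + 7·6·2 = 139
Reduce mod 66: x ≡ 7
Check: 7 mod 6 = 1 ✓, 7 mod 11 = 7 ✓

x ≡ 7 (mod 66)


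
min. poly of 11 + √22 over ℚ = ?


Let α = 11 + √22. Then α - 11 = √22, so (α - 11)² = 22, giving α² - 22α + 99 = 0. Degree 2 and α ∉ ℚ, so this is the minimal polynomial.

Minimal polynomial: x² - 22x + 99


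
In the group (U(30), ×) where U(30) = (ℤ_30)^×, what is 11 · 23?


Operation: multiplication mod 30
11 · 23 = (a × b) mod 30 with a = 11, b = 23

11 · 23 = 13


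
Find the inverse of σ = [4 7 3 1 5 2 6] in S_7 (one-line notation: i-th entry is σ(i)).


To find σ⁻¹, swap domain and range:
σ(1) = 4 → σ⁻¹(4) = 1
σ(2) = 7 → σ⁻¹(7) = 2
σ(3) = 3 → σ⁻¹(3) = 3
σ(4) = 1 → σ⁻¹(1) = 4
σ(5) = 5 → σ⁻¹(5) = 5
σ(6) = 2 → σ⁻¹(2) = 6
σ(7) = 6 → σ⁻¹(6) = 7

σ⁻¹ = [4 6 3 1 5 7 2]


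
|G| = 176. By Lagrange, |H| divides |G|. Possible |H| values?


Lagrange's theorem: |H| divides |G|
|G| = 176
Divisors of 176: 1, 2, 4, 8, 11, 16, 22, 44, 88, 176

Possible subgroup orders: {1, 2, 4, 8, 11, 16, 22, 44, 88, 176}


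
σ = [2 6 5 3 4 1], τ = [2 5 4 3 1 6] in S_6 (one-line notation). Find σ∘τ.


σ∘τ: apply τ first, then σ
1 →τ 2 →σ 6
2 →τ 5 →σ 4
3 →τ 4 →σ 3
4 →τ 3 →σ 5
5 →τ 1 →σ 2
6 →τ 6 →σ 1

σ∘τ = [6 4 3 5 2 1]


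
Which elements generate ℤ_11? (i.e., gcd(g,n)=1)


g generates ℤ_n iff gcd(g,n) = 1
Checking each g ∈ {1,...,10}:
gcd(1,11) = 1
gcd(2,11) = 1
gcd(3,11) = 1
gcd(4,11) = 1
gcd(5,11) = 1
gcd(6,11) = 1
gcd(7,11) = 1
gcd(8,11) = 1
gcd(9,11) = 1
gcd(10,11) = 1
Generators: {1, 2, 3, 4, 5, 6, 7, 8, 9, 10}
Number of generators = φ(11) = 10

Generators of ℤ_11 = {1, 2, 3, 4, 5, 6, 7, 8, 9, 10}


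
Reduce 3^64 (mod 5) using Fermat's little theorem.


Fermat's little theorem: if p is prime and gcd(a,p)=1, then a^(p-1) ≡ 1 (mod p)
p = 5 is prime, gcd(3,5) = 1
Reduce exponent: 64 mod 4 = 0
So 3^64 ≡ 3^0 (mod 5)
3^0 = 1

3^64 ≡ 1 (mod 5)


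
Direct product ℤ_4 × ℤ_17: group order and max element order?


|ℤ_4 × ℤ_17| = 4 × 17 = 68
Max element order = lcm(4,17) = 68
Cyclic? Yes (gcd=1)

|ℤ_4×ℤ_17| = 68, max element order = 68


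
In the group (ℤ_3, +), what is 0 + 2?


Operation: addition mod 3
0 + 2 = (a + b) mod 3 with a = 0, b = 2

0 + 2 = 2


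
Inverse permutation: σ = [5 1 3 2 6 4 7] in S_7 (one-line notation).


To find σ⁻¹, swap domain and range:
σ(1) = 5 → σ⁻¹(5) = 1
σ(2) = 1 → σ⁻¹(1) = 2
σ(3) = 3 → σ⁻¹(3) = 3
σ(4) = 2 → σ⁻¹(2) = 4
σ(5) = 6 → σ⁻¹(6) = 5
σ(6) = 4 → σ⁻¹(4) = 6
σ(7) = 7 → σ⁻¹(7) = 7

σ⁻¹ = [2 4 3 6 1 5 7]


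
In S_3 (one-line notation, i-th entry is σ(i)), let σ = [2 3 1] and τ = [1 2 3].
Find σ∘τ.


σ∘τ: apply τ first, then σ
1 →τ 1 →σ 2
2 →τ 2 →σ 3
3 →τ 3 →σ 1

σ∘τ = [2 3 1]


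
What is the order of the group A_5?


|A_n| = n!/2 (even permutations)
|A_5| = 5!/2 = 120/2 = 60

|A_5| = 60


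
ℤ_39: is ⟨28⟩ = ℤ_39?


g generates ℤ_n iff gcd(g, n) = 1
gcd(28, 39) = 1
Since gcd = 1, 28 is a generator.

Yes, 28 generates ℤ_39


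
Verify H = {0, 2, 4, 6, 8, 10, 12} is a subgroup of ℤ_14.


Subgroup test for H = {0, 2, 4, 6, 8, 10, 12} in (ℤ_14, +):
(1) 0 ∈ H? Yes
(2) Closure: for all a,b ∈ H, (a+b) mod 14 ∈ H? Yes
(3) Inverses: for all a ∈ H, -a mod 14 ∈ H? Yes

Yes, H is a subgroup of ℤ_14


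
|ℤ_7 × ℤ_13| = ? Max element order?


|ℤ_7 × ℤ_13| = 7 × 13 = 91
Max element order = lcm(7,13) = 91
Cyclic? Yes (gcd=1)

|ℤ_7×ℤ_13| = 91, max element order = 91


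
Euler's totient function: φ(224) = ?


Factor n: 224 = 2^5 × 7
φ(n) = n · ∏(1 - 1/p) over distinct primes p | n
φ(224) = 224 · (1 - 1/2) · (1 - 1/7) = 96

φ(224) = 96


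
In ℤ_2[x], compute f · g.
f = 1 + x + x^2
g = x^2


Expand and collect like terms; reduce coefficients mod 2:
x^0: 1·0 = 0 ≡ 0 (mod 2)
x^1: 1·0 + 1·0 = 0 ≡ 0 (mod 2)
x^2: 1·1 + 1·0 + 1·0 = 1 ≡ 1 (mod 2)
x^3: 1·1 + 1·0 = 1 ≡ 1 (mod 2)
x^4: 1·1 = 1 ≡ 1 (mod 2)
Result: x^2 + x^3 + x^4

f · g = x^2 + x^3 + x^4


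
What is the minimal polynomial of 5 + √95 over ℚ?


Let α = 5 + √95. Then α - 5 = √95, so (α - 5)² = 95, giving α² - 10α - 70 = 0. Degree 2 and α ∉ ℚ, so this is the minimal polynomial.

Minimal polynomial: x² - 10x - 70


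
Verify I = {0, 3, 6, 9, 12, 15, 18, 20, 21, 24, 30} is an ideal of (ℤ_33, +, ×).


Check ideal conditions for I = {0, 3, 6, 9, 12, 15, 18, 20, 21, 24, 30} in ℤ_33:
(1) I is an additive subgroup? No
(2) For r ∈ ℤ_33 and a ∈ I: r·a ∈ I? No  [counterexample: r=2, a=20, r·a mod 33 = 7 ∉ I]

No, I is not an ideal of ℤ_33


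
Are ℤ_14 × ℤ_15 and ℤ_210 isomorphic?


Comparing ℤ_14 × ℤ_15 and ℤ_210:
gcd(14,15) = 1, so ℤ_14 × ℤ_15 ≅ ℤ_210 (CRT)

Yes, ℤ_14 × ℤ_15 ≅ ℤ_210


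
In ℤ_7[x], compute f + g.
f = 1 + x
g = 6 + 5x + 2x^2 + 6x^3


Add coefficients mod 7:
x^0: 1 + 6 = 0 (mod 7)
x^1: 1 + 5 = 6 (mod 7)
x^2: 0 + 2 = 2 (mod 7)
x^3: 0 + 6 = 6 (mod 7)
Result: 6x + 2x^2 + 6x^3

f + g = 6x + 2x^2 + 6x^3


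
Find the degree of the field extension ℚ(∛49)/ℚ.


∛49 has minimal polynomial x³ - 49 (irreducible over ℚ since 49 is not a perfect cube)

[ℚ(∛49)/ℚ] = 3


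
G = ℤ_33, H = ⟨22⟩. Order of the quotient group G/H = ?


|⟨22⟩| = n / gcd(22, 33) = 33 / 11 = 3
H is normal (ℤ_33 is abelian).
|G/H| = |G| / |H| = 33 / 3 = 11

|G/H| = 11


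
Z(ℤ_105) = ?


Z(G) = {g ∈ G | gx = xg for all x ∈ G}
ℤ_105 is abelian, so Z(G) = G

Z(ℤ_105) = ℤ_105


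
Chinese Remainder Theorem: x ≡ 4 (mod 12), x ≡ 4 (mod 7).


m₁ = 12, m₂ = 7, gcd = 1, so CRT applies. M = m₁·m₂ = 84
Let M₁ = M/m₁ = 7, M₂ = M/m₂ = 12
Find y₁ ≡ M₁⁻¹ (mod m₁): 7⁻¹ ≡ 7 (mod 12)
Find y₂ ≡ M₂⁻¹ (mod m₂): 12⁻¹ ≡ 3 (mod 7)
x = a₁·M₁·y₁ + a₂·M₂·y₂ = 4·7·7 + 4·12·3 = 340
Reduce mod 84: x ≡ 4
Check: 4 mod 12 = 4 ✓, 4 mod 7 = 4 ✓

x ≡ 4 (mod 84)


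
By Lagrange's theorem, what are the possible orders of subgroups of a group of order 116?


Lagrange's theorem: |H| divides |G|
|G| = 116
Divisors of 116: 1, 2, 4, 29, 58, 116

Possible subgroup orders: {1, 2, 4, 29, 58, 116}


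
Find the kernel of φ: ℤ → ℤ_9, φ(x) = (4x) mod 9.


Kernel = preimage of identity
ker(φ) = {x ∈ ℤ : 4x ≡ 0 (mod 9)}. gcd(4,9) = 1, so 4x ≡ 0 (mod 9) ⟺ x ≡ 0 (mod 9/1 = 9). Hence ker(φ) = 9ℤ

ker(φ) = 9ℤ


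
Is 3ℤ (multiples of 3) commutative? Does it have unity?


3ℤ is a commutative ring under +,× but has no multiplicative identity (1 ∉ 3ℤ); it has no zero divisors, but without unity it is not an integral domain
Commutative: Yes
Integral domain: No
Has unity: No

3ℤ (multiples of 3): Commutative=Yes, Unity=No


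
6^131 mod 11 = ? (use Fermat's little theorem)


Fermat's little theorem: if p is prime and gcd(a,p)=1, then a^(p-1) ≡ 1 (mod p)
p = 11 is prime, gcd(6,11) = 1
Reduce exponent: 131 mod 10 = 1
So 6^131 ≡ 6^1 (mod 11)
6^1 mod 11 = 6

6^131 ≡ 6 (mod 11)


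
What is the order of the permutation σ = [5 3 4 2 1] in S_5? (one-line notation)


Cycle decomposition: (1 5) (2 3 4)
Cycle lengths: 2, 3
Order = lcm(2, 3) = 6

ord(σ) = 6


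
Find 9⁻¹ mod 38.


Use the extended Euclidean algorithm to write 1 = 9·s + 38·t; then s mod 38 is the inverse.
Euclidean algorithm:
  9 = 0·38 + 9
  38 = 4·9 + 2
  9 = 4·2 + 1
  2 = 2·1 + 0
gcd(9,38) = 1
Back-substitution gives: 9·(17) + 38·(-4) = 1
So 9⁻¹ ≡ 17 ≡ 17 (mod 38)
Check: 9 × 17 = 153 ≡ 1 (mod 38) ✓

9⁻¹ ≡ 17 (mod 38)


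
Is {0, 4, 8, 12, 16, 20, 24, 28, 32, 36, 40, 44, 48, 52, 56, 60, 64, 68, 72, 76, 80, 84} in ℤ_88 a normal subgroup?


H = {0, 4, 8, 12, 16, 20, 24, 28, 32, 36, 40, 44, 48, 52, 56, 60, 64, 68, 72, 76, 80, 84} in ℤ_88
ℤ_88 is abelian; every subgroup of an abelian group is normal

Yes, normal subgroup


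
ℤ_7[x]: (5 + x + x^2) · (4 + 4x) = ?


Expand and collect like terms; reduce coefficients mod 7:
x^0: 5·4 = 20 ≡ 6 (mod 7)
x^1: 5·4 + 1·4 = 24 ≡ 3 (mod 7)
x^2: 1·4 + 1·4 = 8 ≡ 1 (mod 7)
x^3: 1·4 = 4 ≡ 4 (mod 7)
Result: 6 + 3x + x^2 + 4x^3

f · g = 6 + 3x + x^2 + 4x^3


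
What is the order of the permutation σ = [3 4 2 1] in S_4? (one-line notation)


Cycle decomposition: (1 3 2 4)
Cycle lengths: 4
Order = lcm(4) = 4

ord(σ) = 4


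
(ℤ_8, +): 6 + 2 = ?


Operation: addition mod 8
6 + 2 = (a + b) mod 8 with a = 6, b = 2

6 + 2 = 0


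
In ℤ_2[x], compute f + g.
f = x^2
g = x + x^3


Add coefficients mod 2:
x^0: 0 + 0 = 0 (mod 2)
x^1: 0 + 1 = 1 (mod 2)
x^2: 1 + 0 = 1 (mod 2)
x^3: 0 + 1 = 1 (mod 2)
Result: x + x^2 + x^3

f + g = x + x^2 + x^3


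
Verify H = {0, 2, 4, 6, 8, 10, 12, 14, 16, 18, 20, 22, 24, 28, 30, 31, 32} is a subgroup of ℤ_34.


Subgroup test for H = {0, 2, 4, 6, 8, 10, 12, 14, 16, 18, 20, 22, 24, 28, 30, 31, 32} in (ℤ_34, +):
(1) 0 ∈ H? Yes
(2) Closure: for all a,b ∈ H, (a+b) mod 34 ∈ H? No  [counterexample: 2 + 24 = 26 ∉ H]
(3) Inverses: for all a ∈ H, -a mod 34 ∈ H? No

No, H is not a subgroup of ℤ_34


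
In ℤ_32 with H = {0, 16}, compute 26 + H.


26 + H = {26 + h (mod 32) : h ∈ H}
26+0=26, 26+16=10
26 + H = {10, 26} = 10 + H

26 + H = {10, 26}


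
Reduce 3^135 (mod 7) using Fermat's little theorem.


Fermat's little theorem: if p is prime and gcd(a,p)=1, then a^(p-1) ≡ 1 (mod p)
p = 7 is prime, gcd(3,7) = 1
Reduce exponent: 135 mod 6 = 3
So 3^135 ≡ 3^3 (mod 7)
3^3 mod 7 = 6

3^135 ≡ 6 (mod 7)


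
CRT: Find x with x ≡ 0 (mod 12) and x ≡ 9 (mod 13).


m₁ = 12, m₂ = 13, gcd = 1, so CRT applies. M = m₁·m₂ = 156
Let M₁ = M/m₁ = 13, M₂ = M/m₂ = 12
Find y₁ ≡ M₁⁻¹ (mod m₁): 13⁻¹ ≡ 1 (mod 12)
Find y₂ ≡ M₂⁻¹ (mod m₂): 12⁻¹ ≡ 12 (mod 13)
x = a₁·M₁·y₁ + a₂·M₂·y₂ = 0·13·1 + 9·12·12 = 1296
Reduce mod 156: x ≡ 48
Check: 48 mod 12 = 0 ✓, 48 mod 13 = 9 ✓

x ≡ 48 (mod 156)


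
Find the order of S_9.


|S_n| = n! (number of permutations of n symbols)
|S_9| = 9! = 362880

|S_9| = 362880


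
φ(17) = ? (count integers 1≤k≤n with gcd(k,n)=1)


φ(n) = count of k ∈ {1,...,n} with gcd(k,n)=1
Coprimes to 17: {1, 2, 3, 4, 5, 6, 7, 8, 9, 10, 11, 12, 13, 14, 15, 16}
Count: 16

φ(17) = 16


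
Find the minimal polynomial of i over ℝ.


i satisfies x² + 1 = 0, irreducible over ℝ

Minimal polynomial: x² + 1


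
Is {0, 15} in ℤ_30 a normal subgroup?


H = {0, 15} in ℤ_30
ℤ_30 is abelian; every subgroup of an abelian group is normal

Yes, normal subgroup


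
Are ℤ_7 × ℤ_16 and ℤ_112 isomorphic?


Comparing ℤ_7 × ℤ_16 and ℤ_112:
gcd(7,16) = 1, so ℤ_7 × ℤ_16 ≅ ℤ_112 (CRT)

Yes, ℤ_7 × ℤ_16 ≅ ℤ_112


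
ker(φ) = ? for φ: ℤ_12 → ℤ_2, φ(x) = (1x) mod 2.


Kernel = preimage of identity
ker(φ) = {x ∈ ℤ_12 : 1x ≡ 0 (mod 2)}. Since 2 | 12, φ is well-defined. The kernel is the cyclic subgroup ⟨2⟩ of ℤ_12 (order 6), i.e. {0, 2, 4, 6, 8, 10}

ker(φ) = {0, 2, 4, 6, 8, 10}


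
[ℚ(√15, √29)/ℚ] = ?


[ℚ(√15,√29):ℚ] = [ℚ(√15,√29):ℚ(√15)]·[ℚ(√15):ℚ] = 2·2 = 4

[ℚ(√15, √29)/ℚ] = 4


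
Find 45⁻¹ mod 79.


Use the extended Euclidean algorithm to write 1 = 45·s + 79·t; then s mod 79 is the inverse.
Euclidean algorithm:
  45 = 0·79 + 45
  79 = 1·45 + 34
  45 = 1·34 + 11
  34 = 3·11 + 1
  11 = 11·1 + 0
gcd(45,79) = 1
Back-substitution gives: 45·(-7) + 79·(4) = 1
So 45⁻¹ ≡ -7 ≡ 72 (mod 79)
Check: 45 × 72 = 3240 ≡ 1 (mod 79) ✓

45⁻¹ ≡ 72 (mod 79)


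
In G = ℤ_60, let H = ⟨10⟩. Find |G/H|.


|⟨10⟩| = n / gcd(10, 60) = 60 / 10 = 6
H is normal (ℤ_60 is abelian).
|G/H| = |G| / |H| = 60 / 6 = 10

|G/H| = 10


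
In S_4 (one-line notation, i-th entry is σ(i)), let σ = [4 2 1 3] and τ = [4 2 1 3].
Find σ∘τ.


σ∘τ: apply τ first, then σ
1 →τ 4 →σ 3
2 →τ 2 →σ 2
3 →τ 1 →σ 4
4 →τ 3 →σ 1

σ∘τ = [3 2 4 1]


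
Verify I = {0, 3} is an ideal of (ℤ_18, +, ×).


Check ideal conditions for I = {0, 3} in ℤ_18:
(1) I is an additive subgroup? No
(2) For r ∈ ℤ_18 and a ∈ I: r·a ∈ I? No  [counterexample: r=2, a=3, r·a mod 18 = 6 ∉ I]

No, I is not an ideal of ℤ_18


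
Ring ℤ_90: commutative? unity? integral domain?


ℤ_90 is a commutative ring with unity 1; 90 = 2×45 is composite, so 2·45 ≡ 0 gives zero divisors (not an integral domain)
Commutative: Yes
Integral domain: No
Has unity: Yes

ℤ_90: Commutative=Yes, Unity=Yes


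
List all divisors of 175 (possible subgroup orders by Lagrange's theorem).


Lagrange's theorem: |H| divides |G|
|G| = 175
Divisors of 175: 1, 5, 7, 25, 35, 175

Possible subgroup orders: {1, 5, 7, 25, 35, 175}


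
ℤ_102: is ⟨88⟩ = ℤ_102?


g generates ℤ_n iff gcd(g, n) = 1
gcd(88, 102) = 2
Since gcd = 2 ≠ 1, ⟨88⟩ has order 51 < 102, so 88 is not a generator.

No, 88 does not generate ℤ_102


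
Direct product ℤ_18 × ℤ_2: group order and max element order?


|ℤ_18 × ℤ_2| = 18 × 2 = 36
Max element order = lcm(18,2) = 18
Cyclic? No (gcd=2)

|ℤ_18×ℤ_2| = 36, max element order = 18


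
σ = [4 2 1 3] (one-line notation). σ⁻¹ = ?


To find σ⁻¹, swap domain and range:
σ(1) = 4 → σ⁻¹(4) = 1
σ(2) = 2 → σ⁻¹(2) = 2
σ(3) = 1 → σ⁻¹(1) = 3
σ(4) = 3 → σ⁻¹(3) = 4

σ⁻¹ = [3 2 4 1]


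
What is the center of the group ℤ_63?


Z(G) = {g ∈ G | gx = xg for all x ∈ G}
ℤ_63 is abelian, so Z(G) = G

Z(ℤ_63) = ℤ_63


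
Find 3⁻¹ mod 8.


Use the extended Euclidean algorithm to write 1 = 3·s + 8·t; then s mod 8 is the inverse.
Euclidean algorithm:
  3 = 0·8 + 3
  8 = 2·3 + 2
  3 = 1·2 + 1
  2 = 2·1 + 0
gcd(3,8) = 1
Back-substitution gives: 3·(3) + 8·(-1) = 1
So 3⁻¹ ≡ 3 ≡ 3 (mod 8)
Check: 3 × 3 = 9 ≡ 1 (mod 8) ✓

3⁻¹ ≡ 3 (mod 8)


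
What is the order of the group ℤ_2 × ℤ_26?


|A × B| = |A| · |B|
|ℤ_2 × ℤ_26| = 2 × 26 = 52

|ℤ_2 × ℤ_26| = 52


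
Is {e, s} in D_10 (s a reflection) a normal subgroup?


H = {e, s} in D_10 (s a reflection)
r·s·r⁻¹ = sr⁻² ≠ s for n ≥ 3, so {e, s} is not closed under conjugation

No, not a normal subgroup


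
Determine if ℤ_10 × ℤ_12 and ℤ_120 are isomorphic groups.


Comparing ℤ_10 × ℤ_12 and ℤ_120:
gcd(10,12) = 2 ≠ 1. Max element order in ℤ_10×ℤ_12 is lcm(10,12) = 60 < 120, so it has no element of order 120

No, ℤ_10 × ℤ_12 ≇ ℤ_120


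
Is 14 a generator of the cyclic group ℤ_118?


g generates ℤ_n iff gcd(g, n) = 1
gcd(14, 118) = 2
Since gcd = 2 ≠ 1, ⟨14⟩ has order 59 < 118, so 14 is not a generator.

No, 14 does not generate ℤ_118


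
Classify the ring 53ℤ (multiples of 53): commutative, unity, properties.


53ℤ is a commutative ring under +,× but has no multiplicative identity (1 ∉ 53ℤ); it has no zero divisors, but without unity it is not an integral domain
Commutative: Yes
Integral domain: No
Has unity: No

53ℤ (multiples of 53): Commutative=Yes, Unity=No


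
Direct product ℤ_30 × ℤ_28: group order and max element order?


|ℤ_30 × ℤ_28| = 30 × 28 = 840
Max element order = lcm(30,28) = 420
Cyclic? No (gcd=2)

|ℤ_30×ℤ_28| = 840, max element order = 420


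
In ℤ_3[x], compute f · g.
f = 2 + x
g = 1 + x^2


Expand and collect like terms; reduce coefficients mod 3:
x^0: 2·1 = 2 ≡ 2 (mod 3)
x^1: 2·0 + 1·1 = 1 ≡ 1 (mod 3)
x^2: 2·1 + 1·0 = 2 ≡ 2 (mod 3)
x^3: 1·1 = 1 ≡ 1 (mod 3)
Result: 2 + x + 2x^2 + x^3

f · g = 2 + x + 2x^2 + x^3


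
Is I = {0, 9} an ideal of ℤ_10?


Check ideal conditions for I = {0, 9} in ℤ_10:
(1) I is an additive subgroup? No
(2) For r ∈ ℤ_10 and a ∈ I: r·a ∈ I? No  [counterexample: r=2, a=9, r·a mod 10 = 8 ∉ I]

No, I is not an ideal of ℤ_10


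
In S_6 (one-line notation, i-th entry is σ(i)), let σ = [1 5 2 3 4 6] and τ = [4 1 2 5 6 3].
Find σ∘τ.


σ∘τ: apply τ first, then σ
1 →τ 4 →σ 3
2 →τ 1 →σ 1
3 →τ 2 →σ 5
4 →τ 5 →σ 4
5 →τ 6 →σ 6
6 →τ 3 →σ 2

σ∘τ = [3 1 5 4 6 2]


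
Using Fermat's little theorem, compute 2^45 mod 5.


Fermat's little theorem: if p is prime and gcd(a,p)=1, then a^(p-1) ≡ 1 (mod p)
p = 5 is prime, gcd(2,5) = 1
Reduce exponent: 45 mod 4 = 1
So 2^45 ≡ 2^1 (mod 5)
2^1 mod 5 = 2

2^45 ≡ 2 (mod 5)


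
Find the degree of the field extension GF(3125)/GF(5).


GF(3125) = GF(5^5), so the extension degree is 5

[GF(3125)/GF(5)] = 5


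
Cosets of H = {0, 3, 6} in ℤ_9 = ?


H = {0, 3, 6}, |H| = 3
Number of cosets = |G|/|H| = 9/3 = 3
0 + H = {0, 3, 6}
1 + H = {1, 4, 7}
2 + H = {2, 5, 8}

Cosets: 0+H={0,3,6}; 1+H={1,4,7}; 2+H={2,5,8}


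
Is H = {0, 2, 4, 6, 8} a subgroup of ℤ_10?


Subgroup test for H = {0, 2, 4, 6, 8} in (ℤ_10, +):
(1) 0 ∈ H? Yes
(2) Closure: for all a,b ∈ H, (a+b) mod 10 ∈ H? Yes
(3) Inverses: for all a ∈ H, -a mod 10 ∈ H? Yes

Yes, H is a subgroup of ℤ_10


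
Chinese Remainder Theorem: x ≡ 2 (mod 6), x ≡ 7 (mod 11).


m₁ = 6, m₂ = 11, gcd = 1, so CRT applies. M = m₁·m₂ = 66
Let M₁ = M/m₁ = 11, M₂ = M/m₂ = 6
Find y₁ ≡ M₁⁻¹ (mod m₁): 11⁻¹ ≡ 5 (mod 6)
Find y₂ ≡ M₂⁻¹ (mod m₂): 6⁻¹ ≡ 2 (mod 11)
x = a₁·M₁·y₁ + a₂·M₂·y₂ = 2·11·5 + 7·6·2 = 194
Reduce mod 66: x ≡ 62
Check: 62 mod 6 = 2 ✓, 62 mod 11 = 7 ✓

x ≡ 62 (mod 66)


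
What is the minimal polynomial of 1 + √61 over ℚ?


Let α = 1 + √61. Then α - 1 = √61, so (α - 1)² = 61, giving α² - 2α - 60 = 0. Degree 2 and α ∉ ℚ, so this is the minimal polynomial.

Minimal polynomial: x² - 2x - 60


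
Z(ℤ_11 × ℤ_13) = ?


Z(G) = {g ∈ G | gx = xg for all x ∈ G}
Direct product of abelian groups is abelian, so Z(G) = G

Z(ℤ_11 × ℤ_13) = ℤ_11 × ℤ_13


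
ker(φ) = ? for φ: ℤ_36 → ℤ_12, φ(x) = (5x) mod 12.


Kernel = preimage of identity
ker(φ) = {x ∈ ℤ_36 : 5x ≡ 0 (mod 12)}. Since 12 | 36, φ is well-defined. The kernel is the cyclic subgroup ⟨12⟩ of ℤ_36 (order 3), i.e. {0, 12, 24}

ker(φ) = {0, 12, 24}


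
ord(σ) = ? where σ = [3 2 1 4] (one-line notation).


Cycle decomposition: (1 3)
Cycle lengths: 2
Order = lcm(2) = 2

ord(σ) = 2


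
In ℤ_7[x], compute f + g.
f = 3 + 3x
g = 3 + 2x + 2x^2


Add coefficients mod 7:
x^0: 3 + 3 = 6 (mod 7)
x^1: 3 + 2 = 5 (mod 7)
x^2: 0 + 2 = 2 (mod 7)
Result: 6 + 5x + 2x^2

f + g = 6 + 5x + 2x^2


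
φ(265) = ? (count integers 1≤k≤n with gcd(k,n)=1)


Factor n: 265 = 5 × 53
φ(n) = n · ∏(1 - 1/p) over distinct primes p | n
φ(265) = 265 · (1 - 1/5) · (1 - 1/53) = 208

φ(265) = 208


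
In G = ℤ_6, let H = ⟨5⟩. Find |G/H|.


|⟨5⟩| = n / gcd(5, 6) = 6 / 1 = 6
H is normal (ℤ_6 is abelian).
|G/H| = |G| / |H| = 6 / 6 = 1

|G/H| = 1


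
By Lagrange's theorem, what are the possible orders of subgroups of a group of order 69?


Lagrange's theorem: |H| divides |G|
|G| = 69
Divisors of 69: 1, 3, 23, 69

Possible subgroup orders: {1, 3, 23, 69}


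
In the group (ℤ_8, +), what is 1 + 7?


Operation: addition mod 8
1 + 7 = (a + b) mod 8 with a = 1, b = 7

1 + 7 = 0


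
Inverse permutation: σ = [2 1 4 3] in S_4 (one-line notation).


To find σ⁻¹, swap domain and range:
σ(1) = 2 → σ⁻¹(2) = 1
σ(2) = 1 → σ⁻¹(1) = 2
σ(3) = 4 → σ⁻¹(4) = 3
σ(4) = 3 → σ⁻¹(3) = 4

σ⁻¹ = [2 1 4 3]


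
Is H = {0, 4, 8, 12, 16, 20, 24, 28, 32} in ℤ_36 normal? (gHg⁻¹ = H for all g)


H = {0, 4, 8, 12, 16, 20, 24, 28, 32} in ℤ_36
ℤ_36 is abelian; every subgroup of an abelian group is normal

Yes, normal subgroup


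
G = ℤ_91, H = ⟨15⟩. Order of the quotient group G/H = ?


|⟨15⟩| = n / gcd(15, 91) = 91 / 1 = 91
H is normal (ℤ_91 is abelian).
|G/H| = |G| / |H| = 91 / 91 = 1

|G/H| = 1


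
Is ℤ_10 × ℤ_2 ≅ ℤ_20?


Comparing ℤ_10 × ℤ_2 and ℤ_20:
gcd(10,2) = 2 ≠ 1. Max element order in ℤ_10×ℤ_2 is lcm(10,2) = 10 < 20, so it has no element of order 20

No, ℤ_10 × ℤ_2 ≇ ℤ_20


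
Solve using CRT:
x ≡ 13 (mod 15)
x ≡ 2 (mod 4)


m₁ = 15, m₂ = 4, gcd = 1, so CRT applies. M = m₁·m₂ = 60
Let M₁ = M/m₁ = 4, M₂ = M/m₂ = 15
Find y₁ ≡ M₁⁻¹ (mod m₁): 4⁻¹ ≡ 4 (mod 15)
Find y₂ ≡ M₂⁻¹ (mod m₂): 15⁻¹ ≡ 3 (mod 4)
x = a₁·M₁·y₁ + a₂·M₂·y₂ = 13·4·4 + 2·15·3 = 298
Reduce mod 60: x ≡ 58
Check: 58 mod 15 = 13 ✓, 58 mod 4 = 2 ✓

x ≡ 58 (mod 60)


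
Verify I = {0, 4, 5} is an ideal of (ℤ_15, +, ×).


Check ideal conditions for I = {0, 4, 5} in ℤ_15:
(1) I is an additive subgroup? No
(2) For r ∈ ℤ_15 and a ∈ I: r·a ∈ I? No  [counterexample: r=2, a=4, r·a mod 15 = 8 ∉ I]

No, I is not an ideal of ℤ_15


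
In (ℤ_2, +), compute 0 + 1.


Operation: addition mod 2
0 + 1 = (a + b) mod 2 with a = 0, b = 1

0 + 1 = 1


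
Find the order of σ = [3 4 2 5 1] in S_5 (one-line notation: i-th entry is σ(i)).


Cycle decomposition: (1 3 2 4 5)
Cycle lengths: 5
Order = lcm(5) = 5

ord(σ) = 5


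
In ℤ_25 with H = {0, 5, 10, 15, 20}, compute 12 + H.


12 + H = {12 + h (mod 25) : h ∈ H}
12+0=12, 12+5=17, 12+10=22, 12+15=2, 12+20=7
12 + H = {2, 7, 12, 17, 22} = 2 + H

12 + H = {2, 7, 12, 17, 22}


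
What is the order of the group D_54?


|D_n| = 2n (n rotations and n reflections)
|D_54| = 2×54 = 108

|D_54| = 108


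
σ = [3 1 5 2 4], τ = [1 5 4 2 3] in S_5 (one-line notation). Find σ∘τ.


σ∘τ: apply τ first, then σ
1 →τ 1 →σ 3
2 →τ 5 →σ 4
3 →τ 4 →σ 2
4 →τ 2 →σ 1
5 →τ 3 →σ 5

σ∘τ = [3 4 2 1 5]


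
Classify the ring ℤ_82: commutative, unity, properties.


ℤ_82 is a commutative ring with unity 1; 82 = 2×41 is composite, so 2·41 ≡ 0 gives zero divisors (not an integral domain)
Commutative: Yes
Integral domain: No
Has unity: Yes

ℤ_82: Commutative=Yes, Unity=Yes


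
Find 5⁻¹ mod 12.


Use the extended Euclidean algorithm to write 1 = 5·s + 12·t; then s mod 12 is the inverse.
Euclidean algorithm:
  5 = 0·12 + 5
  12 = 2·5 + 2
  5 = 2·2 + 1
  2 = 2·1 + 0
gcd(5,12) = 1
Back-substitution gives: 5·(5) + 12·(-2) = 1
So 5⁻¹ ≡ 5 ≡ 5 (mod 12)
Check: 5 × 5 = 25 ≡ 1 (mod 12) ✓

5⁻¹ ≡ 5 (mod 12)


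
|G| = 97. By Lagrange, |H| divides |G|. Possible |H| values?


Lagrange's theorem: |H| divides |G|
|G| = 97
Divisors of 97: 1, 97

Possible subgroup orders: {1, 97}


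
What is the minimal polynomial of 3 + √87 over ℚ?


Let α = 3 + √87. Then α - 3 = √87, so (α - 3)² = 87, giving α² - 6α - 78 = 0. Degree 2 and α ∉ ℚ, so this is the minimal polynomial.

Minimal polynomial: x² - 6x - 78


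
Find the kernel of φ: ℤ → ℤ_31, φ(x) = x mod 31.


Kernel = preimage of identity
ker(φ) = {x ∈ ℤ : x ≡ 0 (mod 31)} = 31ℤ = {0, ±31, ±62, ...}

ker(φ) = 31ℤ


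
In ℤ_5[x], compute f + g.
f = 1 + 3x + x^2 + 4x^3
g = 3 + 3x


Add coefficients mod 5:
x^0: 1 + 3 = 4 (mod 5)
x^1: 3 + 3 = 1 (mod 5)
x^2: 1 + 0 = 1 (mod 5)
x^3: 4 + 0 = 4 (mod 5)
Result: 4 + x + x^2 + 4x^3

f + g = 4 + x + x^2 + 4x^3


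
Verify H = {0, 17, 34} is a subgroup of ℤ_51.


Subgroup test for H = {0, 17, 34} in (ℤ_51, +):
(1) 0 ∈ H? Yes
(2) Closure: for all a,b ∈ H, (a+b) mod 51 ∈ H? Yes
(3) Inverses: for all a ∈ H, -a mod 51 ∈ H? Yes

Yes, H is a subgroup of ℤ_51


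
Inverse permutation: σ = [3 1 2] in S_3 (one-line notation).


To find σ⁻¹, swap domain and range:
σ(1) = 3 → σ⁻¹(3) = 1
σ(2) = 1 → σ⁻¹(1) = 2
σ(3) = 2 → σ⁻¹(2) = 3

σ⁻¹ = [2 3 1]


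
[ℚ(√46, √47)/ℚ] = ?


[ℚ(√46,√47):ℚ] = [ℚ(√46,√47):ℚ(√46)]·[ℚ(√46):ℚ] = 2·2 = 4

[ℚ(√46, √47)/ℚ] = 4


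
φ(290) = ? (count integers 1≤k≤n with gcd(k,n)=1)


Factor n: 290 = 2 × 5 × 29
φ(n) = n · ∏(1 - 1/p) over distinct primes p | n
φ(290) = 290 · (1 - 1/2) · (1 - 1/5) · (1 - 1/29) = 112

φ(290) = 112


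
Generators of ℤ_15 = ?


g generates ℤ_n iff gcd(g,n) = 1
Checking each g ∈ {1,...,14}:
gcd(1,15) = 1
gcd(2,15) = 1
gcd(3,15) = 3
gcd(4,15) = 1
gcd(5,15) = 5
gcd(6,15) = 3
gcd(7,15) = 1
gcd(8,15) = 1
gcd(9,15) = 3
gcd(10,15) = 5
gcd(11,15) = 1
gcd(12,15) = 3
gcd(13,15) = 1
gcd(14,15) = 1
Generators: {1, 2, 4, 7, 8, 11, 13, 14}
Number of generators = φ(15) = 8

Generators of ℤ_15 = {1, 2, 4, 7, 8, 11, 13, 14}


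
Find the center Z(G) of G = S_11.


Z(G) = {g ∈ G | gx = xg for all x ∈ G}
S_n is non-abelian for n ≥ 3; Z(S_11) is trivial

Z(S_11) = {e}


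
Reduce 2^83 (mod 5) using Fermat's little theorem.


Fermat's little theorem: if p is prime and gcd(a,p)=1, then a^(p-1) ≡ 1 (mod p)
p = 5 is prime, gcd(2,5) = 1
Reduce exponent: 83 mod 4 = 3
So 2^83 ≡ 2^3 (mod 5)
2^3 mod 5 = 3

2^83 ≡ 3 (mod 5)


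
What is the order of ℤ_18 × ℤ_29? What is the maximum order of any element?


|ℤ_18 × ℤ_29| = 18 × 29 = 522
Max element order = lcm(18,29) = 522
Cyclic? Yes (gcd=1)

|ℤ_18×ℤ_29| = 522, max element order = 522


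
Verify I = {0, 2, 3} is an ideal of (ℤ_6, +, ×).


Check ideal conditions for I = {0, 2, 3} in ℤ_6:
(1) I is an additive subgroup? No
(2) For r ∈ ℤ_6 and a ∈ I: r·a ∈ I? No  [counterexample: r=2, a=2, r·a mod 6 = 4 ∉ I]

No, I is not an ideal of ℤ_6


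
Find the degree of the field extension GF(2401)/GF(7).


GF(2401) = GF(7^4), so the extension degree is 4

[GF(2401)/GF(7)] = 4


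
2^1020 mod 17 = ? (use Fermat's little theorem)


Fermat's little theorem: if p is prime and gcd(a,p)=1, then a^(p-1) ≡ 1 (mod p)
p = 17 is prime, gcd(2,17) = 1
Reduce exponent: 1020 mod 16 = 12
So 2^1020 ≡ 2^12 (mod 17)
2^12 mod 17 = 16

2^1020 ≡ 16 (mod 17)


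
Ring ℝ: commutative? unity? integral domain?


ℝ is a field: commutative, has unity, every nonzero element is a unit (hence an integral domain)
Commutative: Yes
Integral domain: Yes
Has unity: Yes

ℝ: Commutative=Yes, Unity=Yes


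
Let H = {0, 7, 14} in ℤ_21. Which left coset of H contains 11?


11 + H = {11 + h (mod 21) : h ∈ H}
11+0=11, 11+7=18, 11+14=4
11 + H = {4, 11, 18} = 4 + H

11 + H = {4, 11, 18}


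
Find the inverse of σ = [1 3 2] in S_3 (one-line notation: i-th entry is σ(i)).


To find σ⁻¹, swap domain and range:
σ(1) = 1 → σ⁻¹(1) = 1
σ(2) = 3 → σ⁻¹(3) = 2
σ(3) = 2 → σ⁻¹(2) = 3

σ⁻¹ = [1 3 2]


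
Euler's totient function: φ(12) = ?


φ(n) = count of k ∈ {1,...,n} with gcd(k,n)=1
Coprimes to 12: {1, 5, 7, 11}
Count: 4

φ(12) = 4


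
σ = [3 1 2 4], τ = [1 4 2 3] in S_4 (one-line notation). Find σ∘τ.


σ∘τ: apply τ first, then σ
1 →τ 1 →σ 3
2 →τ 4 →σ 4
3 →τ 2 →σ 1
4 →τ 3 →σ 2

σ∘τ = [3 4 1 2]


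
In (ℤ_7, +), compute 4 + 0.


Operation: addition mod 7
4 + 0 = (a + b) mod 7 with a = 4, b = 0

4 + 0 = 4


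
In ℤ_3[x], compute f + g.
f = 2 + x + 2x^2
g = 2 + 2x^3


Add coefficients mod 3:
x^0: 2 + 2 = 1 (mod 3)
x^1: 1 + 0 = 1 (mod 3)
x^2: 2 + 0 = 2 (mod 3)
x^3: 0 + 2 = 2 (mod 3)
Result: 1 + x + 2x^2 + 2x^3

f + g = 1 + x + 2x^2 + 2x^3


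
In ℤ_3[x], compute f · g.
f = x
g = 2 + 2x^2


Expand and collect like terms; reduce coefficients mod 3:
x^0: 0·2 = 0 ≡ 0 (mod 3)
x^1: 0·0 + 1·2 = 2 ≡ 2 (mod 3)
x^2: 0·2 + 1·0 = 0 ≡ 0 (mod 3)
x^3: 1·2 = 2 ≡ 2 (mod 3)
Result: 2x + 2x^3

f · g = 2x + 2x^3


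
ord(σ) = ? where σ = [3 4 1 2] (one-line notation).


Cycle decomposition: (1 3) (2 4)
Cycle lengths: 2, 2
Order = lcm(2, 2) = 2

ord(σ) = 2


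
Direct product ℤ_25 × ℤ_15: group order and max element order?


|ℤ_25 × ℤ_15| = 25 × 15 = 375
Max element order = lcm(25,15) = 75
Cyclic? No (gcd=5)

|ℤ_25×ℤ_15| = 375, max element order = 75


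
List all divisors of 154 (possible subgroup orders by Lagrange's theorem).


Lagrange's theorem: |H| divides |G|
|G| = 154
Divisors of 154: 1, 2, 7, 11, 14, 22, 77, 154

Possible subgroup orders: {1, 2, 7, 11, 14, 22, 77, 154}


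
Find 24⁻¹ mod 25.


Use the extended Euclidean algorithm to write 1 = 24·s + 25·t; then s mod 25 is the inverse.
Euclidean algorithm:
  24 = 0·25 + 24
  25 = 1·24 + 1
  24 = 24·1 + 0
gcd(24,25) = 1
Back-substitution gives: 24·(-1) + 25·(1) = 1
So 24⁻¹ ≡ -1 ≡ 24 (mod 25)
Check: 24 × 24 = 576 ≡ 1 (mod 25) ✓

24⁻¹ ≡ 24 (mod 25)


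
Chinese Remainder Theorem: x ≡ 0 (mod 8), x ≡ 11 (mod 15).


m₁ = 8, m₂ = 15, gcd = 1, so CRT applies. M = m₁·m₂ = 120
Let M₁ = M/m₁ = 15, M₂ = M/m₂ = 8
Find y₁ ≡ M₁⁻¹ (mod m₁): 15⁻¹ ≡ 7 (mod 8)
Find y₂ ≡ M₂⁻¹ (mod m₂): 8⁻¹ ≡ 2 (mod 15)
x = a₁·M₁·y₁ + a₂·M₂·y₂ = 0·15·7 + 11·8·2 = 176
Reduce mod 120: x ≡ 56
Check: 56 mod 8 = 0 ✓, 56 mod 15 = 11 ✓

x ≡ 56 (mod 120)


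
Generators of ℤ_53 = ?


g generates ℤ_n iff gcd(g,n) = 1
Prime factors of 53: 53
Generators are g ∈ {1,...,52} not divisible by any of these primes.
Generators: {1, 2, 3, 4, 5, 6, 7, 8, 9, 10, 11, 12, 13, 14, 15, 16, 17, 18, 19, 20, 21, 22, 23, 24, 25, 26, 27, 28, 29, 30, 31, 32, 33, 34, 35, 36, 37, 38, 39, 40, 41, 42, 43, 44, 45, 46, 47, 48, 49, 50, 51, 52}
Number of generators = φ(53) = 52

Generators of ℤ_53 = {1, 2, 3, 4, 5, 6, 7, 8, 9, 10, 11, 12, 13, 14, 15, 16, 17, 18, 19, 20, 21, 22, 23, 24, 25, 26, 27, 28, 29, 30, 31, 32, 33, 34, 35, 36, 37, 38, 39, 40, 41, 42, 43, 44, 45, 46, 47, 48, 49, 50, 51, 52}


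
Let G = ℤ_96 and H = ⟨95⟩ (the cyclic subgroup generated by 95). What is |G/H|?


|⟨95⟩| = n / gcd(95, 96) = 96 / 1 = 96
H is normal (ℤ_96 is abelian).
|G/H| = |G| / |H| = 96 / 96 = 1

|G/H| = 1


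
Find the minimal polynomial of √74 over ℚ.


√74 satisfies x² - 74 = 0, irreducible over ℚ since 74 is squarefree

Minimal polynomial: x² - 74


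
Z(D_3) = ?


Z(G) = {g ∈ G | gx = xg for all x ∈ G}
For odd n, Z(D_n) = {e}: no nontrivial rotation commutes with all reflections

Z(D_3) = {e}


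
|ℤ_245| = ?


ℤ_n has n elements.

|ℤ_245| = 245


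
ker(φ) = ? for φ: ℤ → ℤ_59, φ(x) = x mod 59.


Kernel = preimage of identity
ker(φ) = {x ∈ ℤ : x ≡ 0 (mod 59)} = 59ℤ = {0, ±59, ±118, ...}

ker(φ) = 59ℤ


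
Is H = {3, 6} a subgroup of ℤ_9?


Subgroup test for H = {3, 6} in (ℤ_9, +):
(1) 0 ∈ H? No
(2) Closure: for all a,b ∈ H, (a+b) mod 9 ∈ H? No  [counterexample: 3 + 6 = 0 ∉ H]
(3) Inverses: for all a ∈ H, -a mod 9 ∈ H? Yes

No, H is not a subgroup of ℤ_9


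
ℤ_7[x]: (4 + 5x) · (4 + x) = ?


Expand and collect like terms; reduce coefficients mod 7:
x^0: 4·4 = 16 ≡ 2 (mod 7)
x^1: 4·1 + 5·4 = 24 ≡ 3 (mod 7)
x^2: 5·1 = 5 ≡ 5 (mod 7)
Result: 2 + 3x + 5x^2

f · g = 2 + 3x + 5x^2


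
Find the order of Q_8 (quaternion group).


Q_8 = {±1, ±i, ±j, ±k}
|Q_8| = 8

|Q_8 (quaternion group)| = 8


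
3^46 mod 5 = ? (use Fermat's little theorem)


Fermat's little theorem: if p is prime and gcd(a,p)=1, then a^(p-1) ≡ 1 (mod p)
p = 5 is prime, gcd(3,5) = 1
Reduce exponent: 46 mod 4 = 2
So 3^46 ≡ 3^2 (mod 5)
3^2 mod 5 = 4

3^46 ≡ 4 (mod 5)


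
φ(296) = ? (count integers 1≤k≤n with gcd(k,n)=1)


Factor n: 296 = 2^3 × 37
φ(n) = n · ∏(1 - 1/p) over distinct primes p | n
φ(296) = 296 · (1 - 1/2) · (1 - 1/37) = 144

φ(296) = 144


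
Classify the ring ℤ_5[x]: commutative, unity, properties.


ℤ_5 is a field (n prime), so ℤ_5[x] is a commutative integral domain with unity
Commutative: Yes
Integral domain: Yes
Has unity: Yes

ℤ_5[x]: Commutative=Yes, Unity=Yes


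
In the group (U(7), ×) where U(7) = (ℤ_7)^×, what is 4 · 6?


Operation: multiplication mod 7
4 · 6 = (a × b) mod 7 with a = 4, b = 6

4 · 6 = 3


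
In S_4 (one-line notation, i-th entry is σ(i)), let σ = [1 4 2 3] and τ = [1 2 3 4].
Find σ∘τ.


σ∘τ: apply τ first, then σ
1 →τ 1 →σ 1
2 →τ 2 →σ 4
3 →τ 3 →σ 2
4 →τ 4 →σ 3

σ∘τ = [1 4 2 3]


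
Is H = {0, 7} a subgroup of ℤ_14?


Subgroup test for H = {0, 7} in (ℤ_14, +):
(1) 0 ∈ H? Yes
(2) Closure: for all a,b ∈ H, (a+b) mod 14 ∈ H? Yes
(3) Inverses: for all a ∈ H, -a mod 14 ∈ H? Yes

Yes, H is a subgroup of ℤ_14


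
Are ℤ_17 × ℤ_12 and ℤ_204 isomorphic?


Comparing ℤ_17 × ℤ_12 and ℤ_204:
gcd(17,12) = 1, so ℤ_17 × ℤ_12 ≅ ℤ_204 (CRT)

Yes, ℤ_17 × ℤ_12 ≅ ℤ_204


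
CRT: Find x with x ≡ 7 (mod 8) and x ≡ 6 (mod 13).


m₁ = 8, m₂ = 13, gcd = 1, so CRT applies. M = m₁·m₂ = 104
Let M₁ = M/m₁ = 13, M₂ = M/m₂ = 8
Find y₁ ≡ M₁⁻¹ (mod m₁): 13⁻¹ ≡ 5 (mod 8)
Find y₂ ≡ M₂⁻¹ (mod m₂): 8⁻¹ ≡ 5 (mod 13)
x = a₁·M₁·y₁ + a₂·M₂·y₂ = 7·13·5 + 6·8·5 = 695
Reduce mod 104: x ≡ 71
Check: 71 mod 8 = 7 ✓, 71 mod 13 = 6 ✓

x ≡ 71 (mod 104)


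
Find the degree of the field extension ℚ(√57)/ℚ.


√57 has minimal polynomial x² - 57 (irreducible over ℚ since 57 is squarefree)

[ℚ(√57)/ℚ] = 2


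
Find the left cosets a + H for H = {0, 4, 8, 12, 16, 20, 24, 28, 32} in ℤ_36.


H = {0, 4, 8, 12, 16, 20, 24, 28, 32}, |H| = 9
Number of cosets = |G|/|H| = 36/9 = 4
0 + H = {0, 4, 8, 12, 16, 20, 24, 28, 32}
1 + H = {1, 5, 9, 13, 17, 21, 25, 29, 33}
2 + H = {2, 6, 10, 14, 18, 22, 26, 30, 34}
3 + H = {3, 7, 11, 15, 19, 23, 27, 31, 35}

Cosets: 0+H={0,4,8,12,16,20,24,28,32}; 1+H={1,5,9,13,17,21,25,29,33}; 2+H={2,6,10,14,18,22,26,30,34}; 3+H={3,7,11,15,19,23,27,31,35}


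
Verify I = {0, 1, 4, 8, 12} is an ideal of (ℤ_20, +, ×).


Check ideal conditions for I = {0, 1, 4, 8, 12} in ℤ_20:
(1) I is an additive subgroup? No
(2) For r ∈ ℤ_20 and a ∈ I: r·a ∈ I? No  [counterexample: r=2, a=1, r·a mod 20 = 2 ∉ I]

No, I is not an ideal of ℤ_20


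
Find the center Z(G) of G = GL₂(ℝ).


Z(G) = {g ∈ G | gx = xg for all x ∈ G}
Only scalar multiples of the identity commute with all invertible matrices

Z(GL₂(ℝ)) = {aI : a ∈ ℝ, a ≠ 0}


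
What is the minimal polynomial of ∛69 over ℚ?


∛69 satisfies x³ - 69 = 0, irreducible over ℚ (no rational root; 69 is not a perfect cube)

Minimal polynomial: x³ - 69


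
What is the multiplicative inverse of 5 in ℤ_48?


Use the extended Euclidean algorithm to write 1 = 5·s + 48·t; then s mod 48 is the inverse.
Euclidean algorithm:
  5 = 0·48 + 5
  48 = 9·5 + 3
  5 = 1·3 + 2
  3 = 1·2 + 1
  2 = 2·1 + 0
gcd(5,48) = 1
Back-substitution gives: 5·(-19) + 48·(2) = 1
So 5⁻¹ ≡ -19 ≡ 29 (mod 48)
Check: 5 × 29 = 145 ≡ 1 (mod 48) ✓

5⁻¹ ≡ 29 (mod 48)


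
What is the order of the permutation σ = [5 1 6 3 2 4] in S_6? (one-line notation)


Cycle decomposition: (1 5 2) (3 6 4)
Cycle lengths: 3, 3
Order = lcm(3, 3) = 3

ord(σ) = 3


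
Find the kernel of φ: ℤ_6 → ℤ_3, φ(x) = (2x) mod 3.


Kernel = preimage of identity
ker(φ) = {x ∈ ℤ_6 : 2x ≡ 0 (mod 3)}. Since 3 | 6, φ is well-defined. The kernel is the cyclic subgroup ⟨3⟩ of ℤ_6 (order 2), i.e. {0, 3}

ker(φ) = {0, 3}


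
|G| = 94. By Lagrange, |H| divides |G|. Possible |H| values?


Lagrange's theorem: |H| divides |G|
|G| = 94
Divisors of 94: 1, 2, 47, 94

Possible subgroup orders: {1, 2, 47, 94}


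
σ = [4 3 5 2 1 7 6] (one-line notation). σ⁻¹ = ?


To find σ⁻¹, swap domain and range:
σ(1) = 4 → σ⁻¹(4) = 1
σ(2) = 3 → σ⁻¹(3) = 2
σ(3) = 5 → σ⁻¹(5) = 3
σ(4) = 2 → σ⁻¹(2) = 4
σ(5) = 1 → σ⁻¹(1) = 5
σ(6) = 7 → σ⁻¹(7) = 6
σ(7) = 6 → σ⁻¹(6) = 7

σ⁻¹ = [5 4 2 1 3 7 6]


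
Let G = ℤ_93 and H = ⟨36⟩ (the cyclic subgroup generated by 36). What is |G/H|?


|⟨36⟩| = n / gcd(36, 93) = 93 / 3 = 31
H is normal (ℤ_93 is abelian).
|G/H| = |G| / |H| = 93 / 31 = 3

|G/H| = 3


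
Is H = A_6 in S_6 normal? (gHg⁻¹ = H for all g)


H = A_6 in S_6
A_6 has index 2 in S_6, and every subgroup of index 2 is normal

Yes, normal subgroup


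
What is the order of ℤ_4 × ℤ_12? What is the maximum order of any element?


|ℤ_4 × ℤ_12| = 4 × 12 = 48
Max element order = lcm(4,12) = 12
Cyclic? No (gcd=4)

|ℤ_4×ℤ_12| = 48, max element order = 12


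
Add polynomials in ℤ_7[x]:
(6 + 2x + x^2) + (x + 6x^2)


Add coefficients mod 7:
x^0: 6 + 0 = 6 (mod 7)
x^1: 2 + 1 = 3 (mod 7)
x^2: 1 + 6 = 0 (mod 7)
Result: 6 + 3x

f + g = 6 + 3x


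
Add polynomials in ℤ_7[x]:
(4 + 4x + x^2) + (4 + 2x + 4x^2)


Add coefficients mod 7:
x^0: 4 + 4 = 1 (mod 7)
x^1: 4 + 2 = 6 (mod 7)
x^2: 1 + 4 = 5 (mod 7)
Result: 1 + 6x + 5x^2

f + g = 1 + 6x + 5x^2


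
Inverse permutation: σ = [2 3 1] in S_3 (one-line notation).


To find σ⁻¹, swap domain and range:
σ(1) = 2 → σ⁻¹(2) = 1
σ(2) = 3 → σ⁻¹(3) = 2
σ(3) = 1 → σ⁻¹(1) = 3

σ⁻¹ = [3 1 2]


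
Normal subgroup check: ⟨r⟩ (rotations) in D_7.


H = ⟨r⟩ (rotations) in D_7
The rotation subgroup ⟨r⟩ has index 2 in D_7, so it is normal

Yes, normal subgroup


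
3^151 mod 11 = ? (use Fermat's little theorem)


Fermat's little theorem: if p is prime and gcd(a,p)=1, then a^(p-1) ≡ 1 (mod p)
p = 11 is prime, gcd(3,11) = 1
Reduce exponent: 151 mod 10 = 1
So 3^151 ≡ 3^1 (mod 11)
3^1 mod 11 = 3

3^151 ≡ 3 (mod 11)


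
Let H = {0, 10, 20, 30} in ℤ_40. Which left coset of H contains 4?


4 + H = {4 + h (mod 40) : h ∈ H}
4+0=4, 4+10=14, 4+20=24, 4+30=34

4 + H = {4, 14, 24, 34}


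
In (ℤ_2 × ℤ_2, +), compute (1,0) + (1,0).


Operation: componentwise addition mod (2, 2)
(1,0) + (1,0) = ((a₁+b₁) mod 2, (a₂+b₂) mod 2) with a = (1,0), b = (1,0)

(1,0) + (1,0) = (0,0)


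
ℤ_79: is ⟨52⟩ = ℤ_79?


g generates ℤ_n iff gcd(g, n) = 1
gcd(52, 79) = 1
Since gcd = 1, 52 is a generator.

Yes, 52 generates ℤ_79


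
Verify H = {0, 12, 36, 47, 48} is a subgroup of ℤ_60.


Subgroup test for H = {0, 12, 36, 47, 48} in (ℤ_60, +):
(1) 0 ∈ H? Yes
(2) Closure: for all a,b ∈ H, (a+b) mod 60 ∈ H? No  [counterexample: 12 + 12 = 24 ∉ H]
(3) Inverses: for all a ∈ H, -a mod 60 ∈ H? No

No, H is not a subgroup of ℤ_60
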